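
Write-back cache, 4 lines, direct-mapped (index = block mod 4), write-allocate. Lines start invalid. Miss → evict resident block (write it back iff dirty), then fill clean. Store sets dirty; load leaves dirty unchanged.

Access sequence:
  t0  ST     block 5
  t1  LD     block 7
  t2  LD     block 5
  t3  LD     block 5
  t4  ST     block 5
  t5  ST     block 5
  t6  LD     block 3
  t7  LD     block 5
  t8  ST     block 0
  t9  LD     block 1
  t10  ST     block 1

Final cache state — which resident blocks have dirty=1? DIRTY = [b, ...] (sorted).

0: W B5 -> L1 miss  d=D]
1: R B7 -> L3 miss  d=-]
2: R B5 -> L1 hit  d=D]
3: R B5 -> L1 hit  d=D]
4: W B5 -> L1 hit  d=D]
5: W B5 -> L1 hit  d=D]
6: R B3 -> L3 miss  d=-]
7: R B5 -> L1 hit  d=D]
8: W B0 -> L0 miss  d=D]
9: R B1 -> L1 miss wb->B5  d=-]
10: W B1 -> L1 hit  d=D]

DIRTY = [0, 1]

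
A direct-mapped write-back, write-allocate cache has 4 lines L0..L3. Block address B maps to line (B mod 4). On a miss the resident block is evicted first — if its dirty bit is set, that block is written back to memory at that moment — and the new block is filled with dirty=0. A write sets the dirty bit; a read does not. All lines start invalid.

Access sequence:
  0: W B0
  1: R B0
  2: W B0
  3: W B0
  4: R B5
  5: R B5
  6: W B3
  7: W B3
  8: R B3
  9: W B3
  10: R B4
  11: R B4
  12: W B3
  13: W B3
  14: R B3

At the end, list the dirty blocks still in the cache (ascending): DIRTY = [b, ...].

  0 | W B0 → L0 miss [D]
  1 | R B0 → L0 hit [D]
  2 | W B0 → L0 hit [D]
  3 | W B0 → L0 hit [D]
  4 | R B5 → L1 miss [-]
  5 | R B5 → L1 hit [-]
  6 | W B3 → L3 miss [D]
  7 | W B3 → L3 hit [D]
  8 | R B3 → L3 hit [D]
  9 | W B3 → L3 hit [D]
  10 | R B4 → L0 miss wb→B0 [-]
  11 | R B4 → L0 hit [-]
  12 | W B3 → L3 hit [D]
  13 | W B3 → L3 hit [D]
  14 | R B3 → L3 hit [D]

DIRTY = [3]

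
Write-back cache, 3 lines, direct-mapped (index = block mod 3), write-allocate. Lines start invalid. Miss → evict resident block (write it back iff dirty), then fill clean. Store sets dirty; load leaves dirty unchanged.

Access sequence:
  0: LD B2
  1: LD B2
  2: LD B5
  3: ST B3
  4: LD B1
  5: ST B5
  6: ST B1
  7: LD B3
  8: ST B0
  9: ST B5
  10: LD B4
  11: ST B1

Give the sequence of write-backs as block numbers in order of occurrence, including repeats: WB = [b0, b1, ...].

WB = [3, 1]

0: R B2 → L2 miss [-]
1: R B2 → L2 hit [-]
2: R B5 → L2 miss [-]
3: W B3 → L0 miss [D]
4: R B1 → L1 miss [-]
5: W B5 → L2 hit [D]
6: W B1 → L1 hit [D]
7: R B3 → L0 hit [D]
8: W B0 → L0 miss wb→B3 [D]
9: W B5 → L2 hit [D]
10: R B4 → L1 miss wb→B1 [-]
11: W B1 → L1 miss [D]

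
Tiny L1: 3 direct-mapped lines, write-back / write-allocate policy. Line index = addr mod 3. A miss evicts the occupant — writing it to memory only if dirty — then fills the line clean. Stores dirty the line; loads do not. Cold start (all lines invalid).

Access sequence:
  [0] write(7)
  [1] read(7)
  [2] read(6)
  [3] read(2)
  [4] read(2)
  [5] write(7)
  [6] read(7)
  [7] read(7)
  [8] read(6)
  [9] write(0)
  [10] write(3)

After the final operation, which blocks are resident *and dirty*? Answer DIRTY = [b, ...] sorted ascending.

DIRTY = [3, 7]

  0 | W B7 → L1 miss [D]
  1 | R B7 → L1 hit [D]
  2 | R B6 → L0 miss [-]
  3 | R B2 → L2 miss [-]
  4 | R B2 → L2 hit [-]
  5 | W B7 → L1 hit [D]
  6 | R B7 → L1 hit [D]
  7 | R B7 → L1 hit [D]
  8 | R B6 → L0 hit [-]
  9 | W B0 → L0 miss [D]
  10 | W B3 → L0 miss wb→B0 [D]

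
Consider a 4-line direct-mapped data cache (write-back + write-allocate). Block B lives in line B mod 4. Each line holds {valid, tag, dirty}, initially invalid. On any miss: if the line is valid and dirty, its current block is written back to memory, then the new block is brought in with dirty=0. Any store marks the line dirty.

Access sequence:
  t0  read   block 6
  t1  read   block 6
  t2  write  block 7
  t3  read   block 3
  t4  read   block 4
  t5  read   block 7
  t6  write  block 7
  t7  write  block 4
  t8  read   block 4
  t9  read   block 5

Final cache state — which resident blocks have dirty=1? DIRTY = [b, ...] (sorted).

0: R B6 → L2 miss [-]
1: R B6 → L2 hit [-]
2: W B7 → L3 miss [D]
3: R B3 → L3 miss wb→B7 [-]
4: R B4 → L0 miss [-]
5: R B7 → L3 miss [-]
6: W B7 → L3 hit [D]
7: W B4 → L0 hit [D]
8: R B4 → L0 hit [D]
9: R B5 → L1 miss [-]

DIRTY = [4, 7]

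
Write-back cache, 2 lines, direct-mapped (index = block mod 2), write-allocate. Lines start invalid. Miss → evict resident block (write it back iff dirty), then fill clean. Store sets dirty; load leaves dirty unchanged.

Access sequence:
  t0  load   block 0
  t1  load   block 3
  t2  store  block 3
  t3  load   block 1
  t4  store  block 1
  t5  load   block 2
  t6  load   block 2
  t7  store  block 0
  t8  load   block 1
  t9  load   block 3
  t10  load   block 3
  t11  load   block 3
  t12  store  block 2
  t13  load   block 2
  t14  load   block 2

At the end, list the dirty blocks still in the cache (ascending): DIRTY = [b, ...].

  0 | R B0 → L0 miss [-]
  1 | R B3 → L1 miss [-]
  2 | W B3 → L1 hit [D]
  3 | R B1 → L1 miss wb→B3 [-]
  4 | W B1 → L1 hit [D]
  5 | R B2 → L0 miss [-]
  6 | R B2 → L0 hit [-]
  7 | W B0 → L0 miss [D]
  8 | R B1 → L1 hit [D]
  9 | R B3 → L1 miss wb→B1 [-]
  10 | R B3 → L1 hit [-]
  11 | R B3 → L1 hit [-]
  12 | W B2 → L0 miss wb→B0 [D]
  13 | R B2 → L0 hit [D]
  14 | R B2 → L0 hit [D]

DIRTY = [2]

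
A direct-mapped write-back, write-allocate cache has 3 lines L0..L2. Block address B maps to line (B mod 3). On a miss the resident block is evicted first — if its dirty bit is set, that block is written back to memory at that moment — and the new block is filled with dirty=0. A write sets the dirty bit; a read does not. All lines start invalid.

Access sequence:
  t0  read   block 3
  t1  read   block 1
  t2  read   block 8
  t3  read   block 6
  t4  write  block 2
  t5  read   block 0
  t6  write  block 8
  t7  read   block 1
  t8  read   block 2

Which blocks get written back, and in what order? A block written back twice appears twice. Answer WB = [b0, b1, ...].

WB = [2, 8]

  0 | R B3 → L0 miss [-]
  1 | R B1 → L1 miss [-]
  2 | R B8 → L2 miss [-]
  3 | R B6 → L0 miss [-]
  4 | W B2 → L2 miss [D]
  5 | R B0 → L0 miss [-]
  6 | W B8 → L2 miss wb→B2 [D]
  7 | R B1 → L1 hit [-]
  8 | R B2 → L2 miss wb→B8 [-]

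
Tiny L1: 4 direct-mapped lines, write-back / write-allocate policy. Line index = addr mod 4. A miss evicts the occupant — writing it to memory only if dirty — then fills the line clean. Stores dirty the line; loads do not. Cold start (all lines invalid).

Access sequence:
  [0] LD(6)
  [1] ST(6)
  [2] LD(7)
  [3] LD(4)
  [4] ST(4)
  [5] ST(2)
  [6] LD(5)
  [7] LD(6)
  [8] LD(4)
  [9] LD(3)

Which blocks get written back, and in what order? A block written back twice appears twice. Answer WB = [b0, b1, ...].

WB = [6, 2]

0: R B6 -> L2 miss  d=-]
1: W B6 -> L2 hit  d=D]
2: R B7 -> L3 miss  d=-]
3: R B4 -> L0 miss  d=-]
4: W B4 -> L0 hit  d=D]
5: W B2 -> L2 miss wb->B6  d=D]
6: R B5 -> L1 miss  d=-]
7: R B6 -> L2 miss wb->B2  d=-]
8: R B4 -> L0 hit  d=D]
9: R B3 -> L3 miss  d=-]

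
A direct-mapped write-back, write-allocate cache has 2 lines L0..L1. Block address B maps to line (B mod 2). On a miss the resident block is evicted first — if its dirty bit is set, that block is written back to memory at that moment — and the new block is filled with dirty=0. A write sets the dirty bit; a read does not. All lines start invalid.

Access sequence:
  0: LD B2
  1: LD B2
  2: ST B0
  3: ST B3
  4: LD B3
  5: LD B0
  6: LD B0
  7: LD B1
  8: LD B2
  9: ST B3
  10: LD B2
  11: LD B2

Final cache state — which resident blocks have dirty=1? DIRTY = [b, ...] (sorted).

  0 | R B2 → L0 miss [-]
  1 | R B2 → L0 hit [-]
  2 | W B0 → L0 miss [D]
  3 | W B3 → L1 miss [D]
  4 | R B3 → L1 hit [D]
  5 | R B0 → L0 hit [D]
  6 | R B0 → L0 hit [D]
  7 | R B1 → L1 miss wb→B3 [-]
  8 | R B2 → L0 miss wb→B0 [-]
  9 | W B3 → L1 miss [D]
  10 | R B2 → L0 hit [-]
  11 | R B2 → L0 hit [-]

DIRTY = [3]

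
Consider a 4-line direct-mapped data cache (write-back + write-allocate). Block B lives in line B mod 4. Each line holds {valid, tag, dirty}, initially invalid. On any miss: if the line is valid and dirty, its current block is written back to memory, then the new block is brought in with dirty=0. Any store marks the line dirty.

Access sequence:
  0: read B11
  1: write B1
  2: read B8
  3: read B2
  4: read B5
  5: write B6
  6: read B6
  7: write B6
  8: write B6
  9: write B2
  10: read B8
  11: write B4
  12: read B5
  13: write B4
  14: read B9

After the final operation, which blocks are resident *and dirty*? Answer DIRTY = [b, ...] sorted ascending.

0: R B11 -> L3 miss  d=-]
1: W B1 -> L1 miss  d=D]
2: R B8 -> L0 miss  d=-]
3: R B2 -> L2 miss  d=-]
4: R B5 -> L1 miss wb->B1  d=-]
5: W B6 -> L2 miss  d=D]
6: R B6 -> L2 hit  d=D]
7: W B6 -> L2 hit  d=D]
8: W B6 -> L2 hit  d=D]
9: W B2 -> L2 miss wb->B6  d=D]
10: R B8 -> L0 hit  d=-]
11: W B4 -> L0 miss  d=D]
12: R B5 -> L1 hit  d=-]
13: W B4 -> L0 hit  d=D]
14: R B9 -> L1 miss  d=-]

DIRTY = [2, 4]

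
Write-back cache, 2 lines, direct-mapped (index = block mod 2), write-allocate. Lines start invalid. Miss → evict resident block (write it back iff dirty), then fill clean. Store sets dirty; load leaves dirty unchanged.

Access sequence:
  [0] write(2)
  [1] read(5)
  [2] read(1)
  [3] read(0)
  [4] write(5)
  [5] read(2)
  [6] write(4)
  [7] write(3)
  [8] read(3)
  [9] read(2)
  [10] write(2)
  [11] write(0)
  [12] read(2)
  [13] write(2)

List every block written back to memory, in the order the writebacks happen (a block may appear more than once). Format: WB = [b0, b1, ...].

  0 | W B2 → L0 miss [D]
  1 | R B5 → L1 miss [-]
  2 | R B1 → L1 miss [-]
  3 | R B0 → L0 miss wb→B2 [-]
  4 | W B5 → L1 miss [D]
  5 | R B2 → L0 miss [-]
  6 | W B4 → L0 miss [D]
  7 | W B3 → L1 miss wb→B5 [D]
  8 | R B3 → L1 hit [D]
  9 | R B2 → L0 miss wb→B4 [-]
  10 | W B2 → L0 hit [D]
  11 | W B0 → L0 miss wb→B2 [D]
  12 | R B2 → L0 miss wb→B0 [-]
  13 | W B2 → L0 hit [D]

WB = [2, 5, 4, 2, 0]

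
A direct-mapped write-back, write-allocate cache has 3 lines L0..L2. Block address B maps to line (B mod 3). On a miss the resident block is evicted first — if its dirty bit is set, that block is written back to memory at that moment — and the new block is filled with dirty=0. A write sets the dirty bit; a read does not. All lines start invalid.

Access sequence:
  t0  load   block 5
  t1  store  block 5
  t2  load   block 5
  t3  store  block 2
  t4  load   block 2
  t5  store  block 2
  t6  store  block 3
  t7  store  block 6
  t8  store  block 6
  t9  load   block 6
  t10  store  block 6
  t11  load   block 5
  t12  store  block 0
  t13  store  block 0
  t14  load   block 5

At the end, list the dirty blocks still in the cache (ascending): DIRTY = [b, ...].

0: R B5 -> L2 miss  d=-]
1: W B5 -> L2 hit  d=D]
2: R B5 -> L2 hit  d=D]
3: W B2 -> L2 miss wb->B5  d=D]
4: R B2 -> L2 hit  d=D]
5: W B2 -> L2 hit  d=D]
6: W B3 -> L0 miss  d=D]
7: W B6 -> L0 miss wb->B3  d=D]
8: W B6 -> L0 hit  d=D]
9: R B6 -> L0 hit  d=D]
10: W B6 -> L0 hit  d=D]
11: R B5 -> L2 miss wb->B2  d=-]
12: W B0 -> L0 miss wb->B6  d=D]
13: W B0 -> L0 hit  d=D]
14: R B5 -> L2 hit  d=-]

DIRTY = [0]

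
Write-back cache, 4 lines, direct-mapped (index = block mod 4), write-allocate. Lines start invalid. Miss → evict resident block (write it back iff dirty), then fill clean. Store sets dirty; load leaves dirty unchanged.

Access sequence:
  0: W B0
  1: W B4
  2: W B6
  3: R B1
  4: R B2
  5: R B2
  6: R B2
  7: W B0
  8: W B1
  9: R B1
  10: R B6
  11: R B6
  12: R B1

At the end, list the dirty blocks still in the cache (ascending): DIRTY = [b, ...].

0: W B0 -> L0 miss  d=D]
1: W B4 -> L0 miss wb->B0  d=D]
2: W B6 -> L2 miss  d=D]
3: R B1 -> L1 miss  d=-]
4: R B2 -> L2 miss wb->B6  d=-]
5: R B2 -> L2 hit  d=-]
6: R B2 -> L2 hit  d=-]
7: W B0 -> L0 miss wb->B4  d=D]
8: W B1 -> L1 hit  d=D]
9: R B1 -> L1 hit  d=D]
10: R B6 -> L2 miss  d=-]
11: R B6 -> L2 hit  d=-]
12: R B1 -> L1 hit  d=D]

DIRTY = [0, 1]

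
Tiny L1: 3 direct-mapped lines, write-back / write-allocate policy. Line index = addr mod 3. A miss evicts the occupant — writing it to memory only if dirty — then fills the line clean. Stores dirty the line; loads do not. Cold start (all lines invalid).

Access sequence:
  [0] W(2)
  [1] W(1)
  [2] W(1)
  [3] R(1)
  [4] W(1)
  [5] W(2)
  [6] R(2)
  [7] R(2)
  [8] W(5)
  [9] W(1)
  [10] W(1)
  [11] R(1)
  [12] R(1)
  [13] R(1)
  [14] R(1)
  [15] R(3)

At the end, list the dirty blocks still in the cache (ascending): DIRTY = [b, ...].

DIRTY = [1, 5]

  0 | W B2 → L2 miss [D]
  1 | W B1 → L1 miss [D]
  2 | W B1 → L1 hit [D]
  3 | R B1 → L1 hit [D]
  4 | W B1 → L1 hit [D]
  5 | W B2 → L2 hit [D]
  6 | R B2 → L2 hit [D]
  7 | R B2 → L2 hit [D]
  8 | W B5 → L2 miss wb→B2 [D]
  9 | W B1 → L1 hit [D]
  10 | W B1 → L1 hit [D]
  11 | R B1 → L1 hit [D]
  12 | R B1 → L1 hit [D]
  13 | R B1 → L1 hit [D]
  14 | R B1 → L1 hit [D]
  15 | R B3 → L0 miss [-]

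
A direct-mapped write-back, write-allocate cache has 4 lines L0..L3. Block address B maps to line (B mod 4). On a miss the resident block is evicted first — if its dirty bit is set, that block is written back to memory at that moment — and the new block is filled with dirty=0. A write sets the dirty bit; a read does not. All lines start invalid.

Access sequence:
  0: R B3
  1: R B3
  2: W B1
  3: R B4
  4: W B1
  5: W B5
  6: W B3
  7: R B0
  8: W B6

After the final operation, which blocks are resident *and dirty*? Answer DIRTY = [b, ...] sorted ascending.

0: R B3 -> L3 miss  d=-]
1: R B3 -> L3 hit  d=-]
2: W B1 -> L1 miss  d=D]
3: R B4 -> L0 miss  d=-]
4: W B1 -> L1 hit  d=D]
5: W B5 -> L1 miss wb->B1  d=D]
6: W B3 -> L3 hit  d=D]
7: R B0 -> L0 miss  d=-]
8: W B6 -> L2 miss  d=D]

DIRTY = [3, 5, 6]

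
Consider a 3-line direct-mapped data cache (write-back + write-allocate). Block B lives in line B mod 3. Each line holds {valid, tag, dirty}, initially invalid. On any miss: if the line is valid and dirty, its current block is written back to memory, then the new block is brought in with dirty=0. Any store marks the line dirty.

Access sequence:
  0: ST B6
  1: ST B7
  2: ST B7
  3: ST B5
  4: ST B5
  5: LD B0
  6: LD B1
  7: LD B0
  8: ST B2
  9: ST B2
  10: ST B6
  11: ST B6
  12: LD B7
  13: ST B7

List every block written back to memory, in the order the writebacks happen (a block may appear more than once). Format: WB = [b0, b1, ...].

0: W B6 → L0 miss [D]
1: W B7 → L1 miss [D]
2: W B7 → L1 hit [D]
3: W B5 → L2 miss [D]
4: W B5 → L2 hit [D]
5: R B0 → L0 miss wb→B6 [-]
6: R B1 → L1 miss wb→B7 [-]
7: R B0 → L0 hit [-]
8: W B2 → L2 miss wb→B5 [D]
9: W B2 → L2 hit [D]
10: W B6 → L0 miss [D]
11: W B6 → L0 hit [D]
12: R B7 → L1 miss [-]
13: W B7 → L1 hit [D]

WB = [6, 7, 5]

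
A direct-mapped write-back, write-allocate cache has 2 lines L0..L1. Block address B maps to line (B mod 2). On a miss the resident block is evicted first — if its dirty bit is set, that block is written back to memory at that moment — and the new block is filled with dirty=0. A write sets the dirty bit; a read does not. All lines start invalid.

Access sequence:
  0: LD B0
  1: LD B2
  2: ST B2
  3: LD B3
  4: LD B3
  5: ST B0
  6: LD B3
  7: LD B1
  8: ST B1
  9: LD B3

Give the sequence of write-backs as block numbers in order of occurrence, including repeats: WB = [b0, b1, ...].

WB = [2, 1]

0: R B0 -> L0 miss  d=-]
1: R B2 -> L0 miss  d=-]
2: W B2 -> L0 hit  d=D]
3: R B3 -> L1 miss  d=-]
4: R B3 -> L1 hit  d=-]
5: W B0 -> L0 miss wb->B2  d=D]
6: R B3 -> L1 hit  d=-]
7: R B1 -> L1 miss  d=-]
8: W B1 -> L1 hit  d=D]
9: R B3 -> L1 miss wb->B1  d=-]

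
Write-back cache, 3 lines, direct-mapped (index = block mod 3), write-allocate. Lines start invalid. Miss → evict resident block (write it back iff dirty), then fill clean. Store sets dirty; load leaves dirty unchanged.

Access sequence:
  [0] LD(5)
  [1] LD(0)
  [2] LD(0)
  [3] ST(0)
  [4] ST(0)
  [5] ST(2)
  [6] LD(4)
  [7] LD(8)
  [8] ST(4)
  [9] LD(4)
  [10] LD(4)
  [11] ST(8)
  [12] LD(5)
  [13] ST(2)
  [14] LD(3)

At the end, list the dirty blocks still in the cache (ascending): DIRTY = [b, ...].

DIRTY = [2, 4]

0: R B5 → L2 miss [-]
1: R B0 → L0 miss [-]
2: R B0 → L0 hit [-]
3: W B0 → L0 hit [D]
4: W B0 → L0 hit [D]
5: W B2 → L2 miss [D]
6: R B4 → L1 miss [-]
7: R B8 → L2 miss wb→B2 [-]
8: W B4 → L1 hit [D]
9: R B4 → L1 hit [D]
10: R B4 → L1 hit [D]
11: W B8 → L2 hit [D]
12: R B5 → L2 miss wb→B8 [-]
13: W B2 → L2 miss [D]
14: R B3 → L0 miss wb→B0 [-]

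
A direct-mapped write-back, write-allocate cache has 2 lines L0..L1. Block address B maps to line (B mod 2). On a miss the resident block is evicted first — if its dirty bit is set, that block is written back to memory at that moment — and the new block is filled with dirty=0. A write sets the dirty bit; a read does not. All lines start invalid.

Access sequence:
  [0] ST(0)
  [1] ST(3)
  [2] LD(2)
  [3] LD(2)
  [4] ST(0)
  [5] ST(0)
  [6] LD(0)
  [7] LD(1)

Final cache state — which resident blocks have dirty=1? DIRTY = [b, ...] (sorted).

0: W B0 → L0 miss [D]
1: W B3 → L1 miss [D]
2: R B2 → L0 miss wb→B0 [-]
3: R B2 → L0 hit [-]
4: W B0 → L0 miss [D]
5: W B0 → L0 hit [D]
6: R B0 → L0 hit [D]
7: R B1 → L1 miss wb→B3 [-]

DIRTY = [0]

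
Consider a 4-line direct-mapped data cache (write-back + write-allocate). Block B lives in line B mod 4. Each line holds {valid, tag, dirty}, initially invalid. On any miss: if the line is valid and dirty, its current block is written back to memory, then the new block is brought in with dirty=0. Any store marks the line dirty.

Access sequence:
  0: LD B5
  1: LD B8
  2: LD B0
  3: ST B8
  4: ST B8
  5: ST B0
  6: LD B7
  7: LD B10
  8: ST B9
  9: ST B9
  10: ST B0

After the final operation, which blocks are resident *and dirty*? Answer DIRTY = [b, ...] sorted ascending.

DIRTY = [0, 9]

0: R B5 -> L1 miss  d=-]
1: R B8 -> L0 miss  d=-]
2: R B0 -> L0 miss  d=-]
3: W B8 -> L0 miss  d=D]
4: W B8 -> L0 hit  d=D]
5: W B0 -> L0 miss wb->B8  d=D]
6: R B7 -> L3 miss  d=-]
7: R B10 -> L2 miss  d=-]
8: W B9 -> L1 miss  d=D]
9: W B9 -> L1 hit  d=D]
10: W B0 -> L0 hit  d=D]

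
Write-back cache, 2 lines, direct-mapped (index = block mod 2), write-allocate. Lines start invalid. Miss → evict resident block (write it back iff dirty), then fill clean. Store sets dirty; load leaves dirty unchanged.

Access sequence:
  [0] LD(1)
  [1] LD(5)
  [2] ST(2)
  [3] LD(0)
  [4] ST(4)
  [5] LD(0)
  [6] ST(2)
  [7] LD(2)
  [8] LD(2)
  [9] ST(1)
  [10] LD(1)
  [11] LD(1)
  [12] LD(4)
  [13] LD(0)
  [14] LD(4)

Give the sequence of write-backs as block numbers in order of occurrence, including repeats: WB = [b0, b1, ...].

0: R B1 -> L1 miss  d=-]
1: R B5 -> L1 miss  d=-]
2: W B2 -> L0 miss  d=D]
3: R B0 -> L0 miss wb->B2  d=-]
4: W B4 -> L0 miss  d=D]
5: R B0 -> L0 miss wb->B4  d=-]
6: W B2 -> L0 miss  d=D]
7: R B2 -> L0 hit  d=D]
8: R B2 -> L0 hit  d=D]
9: W B1 -> L1 miss  d=D]
10: R B1 -> L1 hit  d=D]
11: R B1 -> L1 hit  d=D]
12: R B4 -> L0 miss wb->B2  d=-]
13: R B0 -> L0 miss  d=-]
14: R B4 -> L0 miss  d=-]

WB = [2, 4, 2]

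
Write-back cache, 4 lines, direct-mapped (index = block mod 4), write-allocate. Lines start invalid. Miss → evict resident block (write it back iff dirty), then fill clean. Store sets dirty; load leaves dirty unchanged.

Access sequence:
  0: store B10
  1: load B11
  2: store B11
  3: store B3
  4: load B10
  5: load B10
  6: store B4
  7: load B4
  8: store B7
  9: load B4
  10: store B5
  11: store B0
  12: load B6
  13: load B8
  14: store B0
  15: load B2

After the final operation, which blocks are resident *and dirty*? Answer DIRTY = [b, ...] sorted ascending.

0: W B10 -> L2 miss  d=D]
1: R B11 -> L3 miss  d=-]
2: W B11 -> L3 hit  d=D]
3: W B3 -> L3 miss wb->B11  d=D]
4: R B10 -> L2 hit  d=D]
5: R B10 -> L2 hit  d=D]
6: W B4 -> L0 miss  d=D]
7: R B4 -> L0 hit  d=D]
8: W B7 -> L3 miss wb->B3  d=D]
9: R B4 -> L0 hit  d=D]
10: W B5 -> L1 miss  d=D]
11: W B0 -> L0 miss wb->B4  d=D]
12: R B6 -> L2 miss wb->B10  d=-]
13: R B8 -> L0 miss wb->B0  d=-]
14: W B0 -> L0 miss  d=D]
15: R B2 -> L2 miss  d=-]

DIRTY = [0, 5, 7]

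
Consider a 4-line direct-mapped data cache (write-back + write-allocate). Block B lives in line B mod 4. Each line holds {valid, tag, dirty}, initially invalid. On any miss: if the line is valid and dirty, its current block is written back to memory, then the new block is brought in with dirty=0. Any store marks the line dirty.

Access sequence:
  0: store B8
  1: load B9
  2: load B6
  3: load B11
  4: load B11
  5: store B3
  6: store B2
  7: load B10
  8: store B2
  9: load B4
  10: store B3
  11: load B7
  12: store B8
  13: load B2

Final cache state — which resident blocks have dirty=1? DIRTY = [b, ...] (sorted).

  0 | W B8 → L0 miss [D]
  1 | R B9 → L1 miss [-]
  2 | R B6 → L2 miss [-]
  3 | R B11 → L3 miss [-]
  4 | R B11 → L3 hit [-]
  5 | W B3 → L3 miss [D]
  6 | W B2 → L2 miss [D]
  7 | R B10 → L2 miss wb→B2 [-]
  8 | W B2 → L2 miss [D]
  9 | R B4 → L0 miss wb→B8 [-]
  10 | W B3 → L3 hit [D]
  11 | R B7 → L3 miss wb→B3 [-]
  12 | W B8 → L0 miss [D]
  13 | R B2 → L2 hit [D]

DIRTY = [2, 8]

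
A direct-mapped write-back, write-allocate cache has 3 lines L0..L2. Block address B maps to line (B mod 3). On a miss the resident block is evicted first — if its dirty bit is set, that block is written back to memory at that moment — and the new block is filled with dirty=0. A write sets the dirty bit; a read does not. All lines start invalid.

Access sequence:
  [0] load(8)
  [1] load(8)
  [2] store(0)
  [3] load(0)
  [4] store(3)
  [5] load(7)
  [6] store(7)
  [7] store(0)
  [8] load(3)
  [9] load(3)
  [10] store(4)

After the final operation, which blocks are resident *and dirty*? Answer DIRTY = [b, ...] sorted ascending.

DIRTY = [4]

0: R B8 → L2 miss [-]
1: R B8 → L2 hit [-]
2: W B0 → L0 miss [D]
3: R B0 → L0 hit [D]
4: W B3 → L0 miss wb→B0 [D]
5: R B7 → L1 miss [-]
6: W B7 → L1 hit [D]
7: W B0 → L0 miss wb→B3 [D]
8: R B3 → L0 miss wb→B0 [-]
9: R B3 → L0 hit [-]
10: W B4 → L1 miss wb→B7 [D]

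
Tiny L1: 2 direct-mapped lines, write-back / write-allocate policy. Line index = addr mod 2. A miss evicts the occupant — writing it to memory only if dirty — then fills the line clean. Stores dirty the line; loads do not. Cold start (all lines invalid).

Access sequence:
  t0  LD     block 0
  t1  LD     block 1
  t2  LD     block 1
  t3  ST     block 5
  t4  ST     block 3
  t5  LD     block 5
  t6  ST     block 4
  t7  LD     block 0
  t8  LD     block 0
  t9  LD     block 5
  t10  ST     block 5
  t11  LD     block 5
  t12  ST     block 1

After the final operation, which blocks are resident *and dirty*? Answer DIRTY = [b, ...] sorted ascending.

0: R B0 -> L0 miss  d=-]
1: R B1 -> L1 miss  d=-]
2: R B1 -> L1 hit  d=-]
3: W B5 -> L1 miss  d=D]
4: W B3 -> L1 miss wb->B5  d=D]
5: R B5 -> L1 miss wb->B3  d=-]
6: W B4 -> L0 miss  d=D]
7: R B0 -> L0 miss wb->B4  d=-]
8: R B0 -> L0 hit  d=-]
9: R B5 -> L1 hit  d=-]
10: W B5 -> L1 hit  d=D]
11: R B5 -> L1 hit  d=D]
12: W B1 -> L1 miss wb->B5  d=D]

DIRTY = [1]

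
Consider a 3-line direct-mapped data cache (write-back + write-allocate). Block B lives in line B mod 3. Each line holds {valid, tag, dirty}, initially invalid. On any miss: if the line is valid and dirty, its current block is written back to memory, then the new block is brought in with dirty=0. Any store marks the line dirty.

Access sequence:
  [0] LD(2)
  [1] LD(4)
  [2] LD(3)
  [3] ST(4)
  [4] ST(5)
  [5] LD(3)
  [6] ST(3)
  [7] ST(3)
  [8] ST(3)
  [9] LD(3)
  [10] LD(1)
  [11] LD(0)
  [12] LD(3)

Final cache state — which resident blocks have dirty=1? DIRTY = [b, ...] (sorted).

0: R B2 -> L2 miss  d=-]
1: R B4 -> L1 miss  d=-]
2: R B3 -> L0 miss  d=-]
3: W B4 -> L1 hit  d=D]
4: W B5 -> L2 miss  d=D]
5: R B3 -> L0 hit  d=-]
6: W B3 -> L0 hit  d=D]
7: W B3 -> L0 hit  d=D]
8: W B3 -> L0 hit  d=D]
9: R B3 -> L0 hit  d=D]
10: R B1 -> L1 miss wb->B4  d=-]
11: R B0 -> L0 miss wb->B3  d=-]
12: R B3 -> L0 miss  d=-]

DIRTY = [5]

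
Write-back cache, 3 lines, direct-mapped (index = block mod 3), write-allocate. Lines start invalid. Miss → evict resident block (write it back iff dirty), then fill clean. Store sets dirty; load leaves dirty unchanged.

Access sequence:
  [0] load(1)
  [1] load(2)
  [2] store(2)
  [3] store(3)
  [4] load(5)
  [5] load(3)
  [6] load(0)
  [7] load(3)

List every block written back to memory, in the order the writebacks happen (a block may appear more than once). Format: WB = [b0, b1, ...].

0: R B1 → L1 miss [-]
1: R B2 → L2 miss [-]
2: W B2 → L2 hit [D]
3: W B3 → L0 miss [D]
4: R B5 → L2 miss wb→B2 [-]
5: R B3 → L0 hit [D]
6: R B0 → L0 miss wb→B3 [-]
7: R B3 → L0 miss [-]

WB = [2, 3]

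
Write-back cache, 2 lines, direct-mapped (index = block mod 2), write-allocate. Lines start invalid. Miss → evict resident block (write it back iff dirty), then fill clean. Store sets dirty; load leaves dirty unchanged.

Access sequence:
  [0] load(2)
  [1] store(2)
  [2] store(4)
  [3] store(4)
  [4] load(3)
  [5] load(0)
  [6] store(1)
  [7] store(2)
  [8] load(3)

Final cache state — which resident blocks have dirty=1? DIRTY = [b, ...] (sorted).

0: R B2 → L0 miss [-]
1: W B2 → L0 hit [D]
2: W B4 → L0 miss wb→B2 [D]
3: W B4 → L0 hit [D]
4: R B3 → L1 miss [-]
5: R B0 → L0 miss wb→B4 [-]
6: W B1 → L1 miss [D]
7: W B2 → L0 miss [D]
8: R B3 → L1 miss wb→B1 [-]

DIRTY = [2]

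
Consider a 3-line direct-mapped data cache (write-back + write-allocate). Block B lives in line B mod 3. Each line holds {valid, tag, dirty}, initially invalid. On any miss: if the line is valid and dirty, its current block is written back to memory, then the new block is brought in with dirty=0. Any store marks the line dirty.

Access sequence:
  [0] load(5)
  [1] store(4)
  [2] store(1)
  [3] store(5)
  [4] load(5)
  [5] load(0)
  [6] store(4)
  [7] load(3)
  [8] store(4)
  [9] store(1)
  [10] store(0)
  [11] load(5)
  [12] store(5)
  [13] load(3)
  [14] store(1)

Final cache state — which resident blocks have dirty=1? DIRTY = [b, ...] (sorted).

DIRTY = [1, 5]

0: R B5 → L2 miss [-]
1: W B4 → L1 miss [D]
2: W B1 → L1 miss wb→B4 [D]
3: W B5 → L2 hit [D]
4: R B5 → L2 hit [D]
5: R B0 → L0 miss [-]
6: W B4 → L1 miss wb→B1 [D]
7: R B3 → L0 miss [-]
8: W B4 → L1 hit [D]
9: W B1 → L1 miss wb→B4 [D]
10: W B0 → L0 miss [D]
11: R B5 → L2 hit [D]
12: W B5 → L2 hit [D]
13: R B3 → L0 miss wb→B0 [-]
14: W B1 → L1 hit [D]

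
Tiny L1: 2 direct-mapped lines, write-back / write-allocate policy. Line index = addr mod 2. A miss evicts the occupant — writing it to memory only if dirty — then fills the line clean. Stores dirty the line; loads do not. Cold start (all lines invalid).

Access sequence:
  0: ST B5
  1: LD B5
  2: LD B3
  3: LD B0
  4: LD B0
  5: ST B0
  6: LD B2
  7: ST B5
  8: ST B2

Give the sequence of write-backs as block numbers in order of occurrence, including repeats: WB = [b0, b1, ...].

WB = [5, 0]

  0 | W B5 → L1 miss [D]
  1 | R B5 → L1 hit [D]
  2 | R B3 → L1 miss wb→B5 [-]
  3 | R B0 → L0 miss [-]
  4 | R B0 → L0 hit [-]
  5 | W B0 → L0 hit [D]
  6 | R B2 → L0 miss wb→B0 [-]
  7 | W B5 → L1 miss [D]
  8 | W B2 → L0 hit [D]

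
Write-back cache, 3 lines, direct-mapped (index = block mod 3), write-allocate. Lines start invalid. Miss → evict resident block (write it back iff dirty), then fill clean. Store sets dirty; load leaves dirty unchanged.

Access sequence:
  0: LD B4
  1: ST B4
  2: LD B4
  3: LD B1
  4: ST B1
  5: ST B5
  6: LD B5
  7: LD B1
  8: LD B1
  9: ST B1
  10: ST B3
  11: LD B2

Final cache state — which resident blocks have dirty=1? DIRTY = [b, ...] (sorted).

0: R B4 -> L1 miss  d=-]
1: W B4 -> L1 hit  d=D]
2: R B4 -> L1 hit  d=D]
3: R B1 -> L1 miss wb->B4  d=-]
4: W B1 -> L1 hit  d=D]
5: W B5 -> L2 miss  d=D]
6: R B5 -> L2 hit  d=D]
7: R B1 -> L1 hit  d=D]
8: R B1 -> L1 hit  d=D]
9: W B1 -> L1 hit  d=D]
10: W B3 -> L0 miss  d=D]
11: R B2 -> L2 miss wb->B5  d=-]

DIRTY = [1, 3]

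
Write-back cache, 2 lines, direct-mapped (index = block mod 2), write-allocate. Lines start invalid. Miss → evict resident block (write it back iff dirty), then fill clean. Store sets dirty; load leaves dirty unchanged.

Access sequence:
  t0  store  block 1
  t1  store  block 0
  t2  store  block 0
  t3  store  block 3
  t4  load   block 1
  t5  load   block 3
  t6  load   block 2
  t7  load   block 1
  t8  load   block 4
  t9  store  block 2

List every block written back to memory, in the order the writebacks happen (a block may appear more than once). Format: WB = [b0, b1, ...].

0: W B1 -> L1 miss  d=D]
1: W B0 -> L0 miss  d=D]
2: W B0 -> L0 hit  d=D]
3: W B3 -> L1 miss wb->B1  d=D]
4: R B1 -> L1 miss wb->B3  d=-]
5: R B3 -> L1 miss  d=-]
6: R B2 -> L0 miss wb->B0  d=-]
7: R B1 -> L1 miss  d=-]
8: R B4 -> L0 miss  d=-]
9: W B2 -> L0 miss  d=D]

WB = [1, 3, 0]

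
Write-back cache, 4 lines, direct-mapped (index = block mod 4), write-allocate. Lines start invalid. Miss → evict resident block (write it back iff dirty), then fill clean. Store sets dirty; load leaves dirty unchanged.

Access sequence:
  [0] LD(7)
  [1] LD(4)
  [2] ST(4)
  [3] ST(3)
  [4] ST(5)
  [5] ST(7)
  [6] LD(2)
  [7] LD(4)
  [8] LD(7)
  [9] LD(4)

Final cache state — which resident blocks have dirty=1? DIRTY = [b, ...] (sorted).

  0 | R B7 → L3 miss [-]
  1 | R B4 → L0 miss [-]
  2 | W B4 → L0 hit [D]
  3 | W B3 → L3 miss [D]
  4 | W B5 → L1 miss [D]
  5 | W B7 → L3 miss wb→B3 [D]
  6 | R B2 → L2 miss [-]
  7 | R B4 → L0 hit [D]
  8 | R B7 → L3 hit [D]
  9 | R B4 → L0 hit [D]

DIRTY = [4, 5, 7]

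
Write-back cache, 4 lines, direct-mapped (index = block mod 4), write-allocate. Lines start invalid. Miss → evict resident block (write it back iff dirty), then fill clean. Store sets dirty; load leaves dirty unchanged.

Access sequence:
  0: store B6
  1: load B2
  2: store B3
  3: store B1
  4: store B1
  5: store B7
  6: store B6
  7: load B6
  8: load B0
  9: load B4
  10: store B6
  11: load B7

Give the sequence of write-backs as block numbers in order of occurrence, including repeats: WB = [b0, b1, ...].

0: W B6 → L2 miss [D]
1: R B2 → L2 miss wb→B6 [-]
2: W B3 → L3 miss [D]
3: W B1 → L1 miss [D]
4: W B1 → L1 hit [D]
5: W B7 → L3 miss wb→B3 [D]
6: W B6 → L2 miss [D]
7: R B6 → L2 hit [D]
8: R B0 → L0 miss [-]
9: R B4 → L0 miss [-]
10: W B6 → L2 hit [D]
11: R B7 → L3 hit [D]

WB = [6, 3]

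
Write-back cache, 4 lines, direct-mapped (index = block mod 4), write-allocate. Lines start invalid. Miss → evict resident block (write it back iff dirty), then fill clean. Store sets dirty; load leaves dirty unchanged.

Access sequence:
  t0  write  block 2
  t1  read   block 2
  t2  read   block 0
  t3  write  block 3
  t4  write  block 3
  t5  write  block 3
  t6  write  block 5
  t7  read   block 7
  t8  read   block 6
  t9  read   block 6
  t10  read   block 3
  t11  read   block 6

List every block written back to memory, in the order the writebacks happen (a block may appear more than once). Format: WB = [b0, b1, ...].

0: W B2 → L2 miss [D]
1: R B2 → L2 hit [D]
2: R B0 → L0 miss [-]
3: W B3 → L3 miss [D]
4: W B3 → L3 hit [D]
5: W B3 → L3 hit [D]
6: W B5 → L1 miss [D]
7: R B7 → L3 miss wb→B3 [-]
8: R B6 → L2 miss wb→B2 [-]
9: R B6 → L2 hit [-]
10: R B3 → L3 miss [-]
11: R B6 → L2 hit [-]

WB = [3, 2]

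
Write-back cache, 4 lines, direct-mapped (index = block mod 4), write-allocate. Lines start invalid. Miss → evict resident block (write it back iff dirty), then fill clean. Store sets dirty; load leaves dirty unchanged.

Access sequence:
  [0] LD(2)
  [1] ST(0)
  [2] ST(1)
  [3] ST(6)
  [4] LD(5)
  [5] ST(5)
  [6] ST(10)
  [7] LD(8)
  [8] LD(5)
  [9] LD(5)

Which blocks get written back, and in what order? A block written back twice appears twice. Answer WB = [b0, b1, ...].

WB = [1, 6, 0]

0: R B2 → L2 miss [-]
1: W B0 → L0 miss [D]
2: W B1 → L1 miss [D]
3: W B6 → L2 miss [D]
4: R B5 → L1 miss wb→B1 [-]
5: W B5 → L1 hit [D]
6: W B10 → L2 miss wb→B6 [D]
7: R B8 → L0 miss wb→B0 [-]
8: R B5 → L1 hit [D]
9: R B5 → L1 hit [D]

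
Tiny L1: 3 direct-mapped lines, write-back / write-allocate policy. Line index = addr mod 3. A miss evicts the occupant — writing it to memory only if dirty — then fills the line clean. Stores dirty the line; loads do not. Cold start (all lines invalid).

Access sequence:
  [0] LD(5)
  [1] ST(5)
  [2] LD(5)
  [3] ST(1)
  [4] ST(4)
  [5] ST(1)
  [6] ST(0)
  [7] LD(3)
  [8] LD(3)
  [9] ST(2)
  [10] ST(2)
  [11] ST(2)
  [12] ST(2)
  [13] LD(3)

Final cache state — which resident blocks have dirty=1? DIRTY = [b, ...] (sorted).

  0 | R B5 → L2 miss [-]
  1 | W B5 → L2 hit [D]
  2 | R B5 → L2 hit [D]
  3 | W B1 → L1 miss [D]
  4 | W B4 → L1 miss wb→B1 [D]
  5 | W B1 → L1 miss wb→B4 [D]
  6 | W B0 → L0 miss [D]
  7 | R B3 → L0 miss wb→B0 [-]
  8 | R B3 → L0 hit [-]
  9 | W B2 → L2 miss wb→B5 [D]
  10 | W B2 → L2 hit [D]
  11 | W B2 → L2 hit [D]
  12 | W B2 → L2 hit [D]
  13 | R B3 → L0 hit [-]

DIRTY = [1, 2]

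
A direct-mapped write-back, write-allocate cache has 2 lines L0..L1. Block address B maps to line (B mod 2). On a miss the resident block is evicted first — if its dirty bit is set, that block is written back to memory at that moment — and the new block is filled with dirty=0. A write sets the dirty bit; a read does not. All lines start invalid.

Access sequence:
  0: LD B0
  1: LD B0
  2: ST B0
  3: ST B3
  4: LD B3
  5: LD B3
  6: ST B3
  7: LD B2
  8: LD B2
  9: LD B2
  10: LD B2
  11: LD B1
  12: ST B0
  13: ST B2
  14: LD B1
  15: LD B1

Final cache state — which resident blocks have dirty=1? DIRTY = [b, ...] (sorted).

DIRTY = [2]

0: R B0 -> L0 miss  d=-]
1: R B0 -> L0 hit  d=-]
2: W B0 -> L0 hit  d=D]
3: W B3 -> L1 miss  d=D]
4: R B3 -> L1 hit  d=D]
5: R B3 -> L1 hit  d=D]
6: W B3 -> L1 hit  d=D]
7: R B2 -> L0 miss wb->B0  d=-]
8: R B2 -> L0 hit  d=-]
9: R B2 -> L0 hit  d=-]
10: R B2 -> L0 hit  d=-]
11: R B1 -> L1 miss wb->B3  d=-]
12: W B0 -> L0 miss  d=D]
13: W B2 -> L0 miss wb->B0  d=D]
14: R B1 -> L1 hit  d=-]
15: R B1 -> L1 hit  d=-]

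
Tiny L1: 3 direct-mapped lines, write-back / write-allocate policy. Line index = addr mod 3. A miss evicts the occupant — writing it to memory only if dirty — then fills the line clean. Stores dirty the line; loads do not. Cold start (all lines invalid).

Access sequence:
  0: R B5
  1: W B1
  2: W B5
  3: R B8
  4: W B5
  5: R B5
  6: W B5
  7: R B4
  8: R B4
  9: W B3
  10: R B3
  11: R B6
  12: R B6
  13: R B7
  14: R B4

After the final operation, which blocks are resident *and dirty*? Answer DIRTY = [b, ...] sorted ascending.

DIRTY = [5]

  0 | R B5 → L2 miss [-]
  1 | W B1 → L1 miss [D]
  2 | W B5 → L2 hit [D]
  3 | R B8 → L2 miss wb→B5 [-]
  4 | W B5 → L2 miss [D]
  5 | R B5 → L2 hit [D]
  6 | W B5 → L2 hit [D]
  7 | R B4 → L1 miss wb→B1 [-]
  8 | R B4 → L1 hit [-]
  9 | W B3 → L0 miss [D]
  10 | R B3 → L0 hit [D]
  11 | R B6 → L0 miss wb→B3 [-]
  12 | R B6 → L0 hit [-]
  13 | R B7 → L1 miss [-]
  14 | R B4 → L1 miss [-]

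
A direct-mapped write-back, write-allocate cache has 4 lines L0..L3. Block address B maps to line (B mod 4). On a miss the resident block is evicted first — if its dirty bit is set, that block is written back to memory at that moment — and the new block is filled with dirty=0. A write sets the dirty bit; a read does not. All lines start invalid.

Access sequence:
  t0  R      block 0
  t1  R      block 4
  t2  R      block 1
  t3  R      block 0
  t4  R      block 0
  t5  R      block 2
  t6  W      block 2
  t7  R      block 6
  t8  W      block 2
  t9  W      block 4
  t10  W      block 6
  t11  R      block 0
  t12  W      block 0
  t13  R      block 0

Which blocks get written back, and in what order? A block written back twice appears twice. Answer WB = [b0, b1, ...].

WB = [2, 2, 4]

0: R B0 → L0 miss [-]
1: R B4 → L0 miss [-]
2: R B1 → L1 miss [-]
3: R B0 → L0 miss [-]
4: R B0 → L0 hit [-]
5: R B2 → L2 miss [-]
6: W B2 → L2 hit [D]
7: R B6 → L2 miss wb→B2 [-]
8: W B2 → L2 miss [D]
9: W B4 → L0 miss [D]
10: W B6 → L2 miss wb→B2 [D]
11: R B0 → L0 miss wb→B4 [-]
12: W B0 → L0 hit [D]
13: R B0 → L0 hit [D]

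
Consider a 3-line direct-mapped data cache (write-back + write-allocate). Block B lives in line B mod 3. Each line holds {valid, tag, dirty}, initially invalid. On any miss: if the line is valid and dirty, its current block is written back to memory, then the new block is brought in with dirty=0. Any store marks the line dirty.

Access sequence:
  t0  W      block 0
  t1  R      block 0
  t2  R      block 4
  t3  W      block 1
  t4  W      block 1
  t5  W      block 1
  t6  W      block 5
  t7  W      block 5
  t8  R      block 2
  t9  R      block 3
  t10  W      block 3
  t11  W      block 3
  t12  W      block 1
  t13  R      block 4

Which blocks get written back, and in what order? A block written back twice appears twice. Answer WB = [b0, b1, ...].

0: W B0 → L0 miss [D]
1: R B0 → L0 hit [D]
2: R B4 → L1 miss [-]
3: W B1 → L1 miss [D]
4: W B1 → L1 hit [D]
5: W B1 → L1 hit [D]
6: W B5 → L2 miss [D]
7: W B5 → L2 hit [D]
8: R B2 → L2 miss wb→B5 [-]
9: R B3 → L0 miss wb→B0 [-]
10: W B3 → L0 hit [D]
11: W B3 → L0 hit [D]
12: W B1 → L1 hit [D]
13: R B4 → L1 miss wb→B1 [-]

WB = [5, 0, 1]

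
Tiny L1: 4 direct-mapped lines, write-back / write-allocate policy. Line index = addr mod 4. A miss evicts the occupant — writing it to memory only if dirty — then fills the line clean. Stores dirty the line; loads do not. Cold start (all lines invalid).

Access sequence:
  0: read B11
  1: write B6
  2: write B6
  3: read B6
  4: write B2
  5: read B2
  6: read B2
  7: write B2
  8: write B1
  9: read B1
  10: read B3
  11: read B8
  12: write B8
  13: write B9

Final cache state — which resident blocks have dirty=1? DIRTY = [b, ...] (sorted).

0: R B11 -> L3 miss  d=-]
1: W B6 -> L2 miss  d=D]
2: W B6 -> L2 hit  d=D]
3: R B6 -> L2 hit  d=D]
4: W B2 -> L2 miss wb->B6  d=D]
5: R B2 -> L2 hit  d=D]
6: R B2 -> L2 hit  d=D]
7: W B2 -> L2 hit  d=D]
8: W B1 -> L1 miss  d=D]
9: R B1 -> L1 hit  d=D]
10: R B3 -> L3 miss  d=-]
11: R B8 -> L0 miss  d=-]
12: W B8 -> L0 hit  d=D]
13: W B9 -> L1 miss wb->B1  d=D]

DIRTY = [2, 8, 9]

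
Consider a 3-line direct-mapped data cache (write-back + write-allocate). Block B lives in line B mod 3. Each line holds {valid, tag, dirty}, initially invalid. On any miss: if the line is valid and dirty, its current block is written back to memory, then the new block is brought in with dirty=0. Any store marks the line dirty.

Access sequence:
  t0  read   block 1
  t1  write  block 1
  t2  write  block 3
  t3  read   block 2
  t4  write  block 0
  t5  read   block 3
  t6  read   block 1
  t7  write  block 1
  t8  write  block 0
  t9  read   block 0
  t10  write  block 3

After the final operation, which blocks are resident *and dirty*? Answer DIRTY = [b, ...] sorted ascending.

  0 | R B1 → L1 miss [-]
  1 | W B1 → L1 hit [D]
  2 | W B3 → L0 miss [D]
  3 | R B2 → L2 miss [-]
  4 | W B0 → L0 miss wb→B3 [D]
  5 | R B3 → L0 miss wb→B0 [-]
  6 | R B1 → L1 hit [D]
  7 | W B1 → L1 hit [D]
  8 | W B0 → L0 miss [D]
  9 | R B0 → L0 hit [D]
  10 | W B3 → L0 miss wb→B0 [D]

DIRTY = [1, 3]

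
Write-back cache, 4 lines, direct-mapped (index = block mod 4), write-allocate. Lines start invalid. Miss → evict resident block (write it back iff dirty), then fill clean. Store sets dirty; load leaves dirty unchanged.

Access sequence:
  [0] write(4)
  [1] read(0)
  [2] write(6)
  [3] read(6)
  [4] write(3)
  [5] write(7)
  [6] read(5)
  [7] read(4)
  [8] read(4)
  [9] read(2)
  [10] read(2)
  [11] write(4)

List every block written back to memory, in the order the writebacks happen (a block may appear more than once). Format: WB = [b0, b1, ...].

  0 | W B4 → L0 miss [D]
  1 | R B0 → L0 miss wb→B4 [-]
  2 | W B6 → L2 miss [D]
  3 | R B6 → L2 hit [D]
  4 | W B3 → L3 miss [D]
  5 | W B7 → L3 miss wb→B3 [D]
  6 | R B5 → L1 miss [-]
  7 | R B4 → L0 miss [-]
  8 | R B4 → L0 hit [-]
  9 | R B2 → L2 miss wb→B6 [-]
  10 | R B2 → L2 hit [-]
  11 | W B4 → L0 hit [D]

WB = [4, 3, 6]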